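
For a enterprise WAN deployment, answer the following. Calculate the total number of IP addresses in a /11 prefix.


Given: CIDR prefix /11
Host bits = 32 - 11 = 21
Total addresses = 2^21 = 2097152

2097152


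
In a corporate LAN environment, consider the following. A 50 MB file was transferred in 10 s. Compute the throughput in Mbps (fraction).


Given: file = 50 MB, time = 10 s
File in Mb = 50 * 8 = 400 Mb
Throughput = 400 / 10 Mbps
Throughput = 40 Mbps

40


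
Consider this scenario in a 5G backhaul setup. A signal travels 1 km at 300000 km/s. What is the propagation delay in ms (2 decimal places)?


Given: distance = 1 km, speed = 300000 km/s
Delay = distance / speed = 1 / 300000 seconds
Delay in ms = 1 * 1000 / 300000
Delay = 0.0033 ms
Rounded to 2 dp = 0.00 ms

0.00


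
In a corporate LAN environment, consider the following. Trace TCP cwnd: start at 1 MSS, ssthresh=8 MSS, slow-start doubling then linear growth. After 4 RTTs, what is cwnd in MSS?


RTT 0: cwnd = 1 MSS (initial)
RTT 1: cwnd = 2 MSS (slow start, doubled)
RTT 2: cwnd = 4 MSS (slow start, doubled)
RTT 3: cwnd = 8 MSS (slow start, doubled)
RTT 4: cwnd = 9 MSS (congestion avoidance, +1)

9


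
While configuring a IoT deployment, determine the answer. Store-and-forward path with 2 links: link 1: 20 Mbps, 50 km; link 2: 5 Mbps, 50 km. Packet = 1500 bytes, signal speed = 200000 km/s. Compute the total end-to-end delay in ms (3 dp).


Packet = 1500 bytes = 12000 bits. Store-and-forward: sum (t_trans + t_prop) per link.
Link 1: t_trans = 12000/(20*10^6) s = 0.6000 ms; t_prop = 50/200000 s = 0.2500 ms; subtotal = 0.8500 ms
Link 2: t_trans = 12000/(5*10^6) s = 2.4000 ms; t_prop = 50/200000 s = 0.2500 ms; subtotal = 2.6500 ms
End-to-end = 0.8500 + 2.6500 = 3.5000 ms -> 3.500 ms (3 dp)

3.500


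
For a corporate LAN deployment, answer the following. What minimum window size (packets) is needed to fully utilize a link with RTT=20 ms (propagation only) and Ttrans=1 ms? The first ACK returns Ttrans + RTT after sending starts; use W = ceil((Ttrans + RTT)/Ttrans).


Given: Ttrans = 1 ms, RTT = 20 ms (= 2 * Tprop, Tprop = 10 ms)
Time until first ACK returns = Ttrans + RTT = 1 + 20 = 21 ms
Need W * Ttrans >= Ttrans + RTT  ->  W >= (Ttrans + RTT) / Ttrans
(Ttrans + RTT) / Ttrans = 21 / 1 = 21
W_min = ceil(21) = 21

21


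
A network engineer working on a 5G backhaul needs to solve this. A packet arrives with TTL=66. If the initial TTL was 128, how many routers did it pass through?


Given: initial TTL = 128, received TTL = 66
Hops = initial TTL - received TTL
Hops = 128 - 66 = 62

62


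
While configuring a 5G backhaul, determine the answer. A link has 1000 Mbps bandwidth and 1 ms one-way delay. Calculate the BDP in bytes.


Given: bandwidth = 1000 Mbps, delay = 1 ms
BDP in bits = 1000 * 10^6 * 1 / 1000
BDP in bits = 1000000
BDP in bytes = 1000000 / 8 = 125000

125000


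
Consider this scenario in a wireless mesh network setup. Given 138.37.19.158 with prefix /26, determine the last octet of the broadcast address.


Given: IP = 138.37.19.158, prefix = /26
Host bits = 32 - 26 = 6
Network last octet = 158 AND mask = 128
Host part size = 2^6 - 1 = 63
Broadcast last octet = 128 OR 63 = 191

191


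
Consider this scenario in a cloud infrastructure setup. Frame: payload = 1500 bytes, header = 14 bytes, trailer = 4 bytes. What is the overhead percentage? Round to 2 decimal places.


Given: payload = 1500 B, header = 14 B, trailer = 4 B
Overhead bytes = header + trailer = 14 + 4 = 18
Total frame = payload + overhead = 1500 + 18 = 1518
Overhead % = 18 / 1518 * 100 = 1.1858% -> 1.19% (2 dp)

1.19


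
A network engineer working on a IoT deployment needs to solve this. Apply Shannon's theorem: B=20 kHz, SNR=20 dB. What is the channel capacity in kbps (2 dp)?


Given: B = 20 kHz, SNR = 20 dB
SNR linear = 10^(20/10) = 100
1 + SNR = 101
log2(101) = 6.6582114828
C = 20 * 1000 * 6.6582114828 = 133164.2297 bps
C = 133.164230 kbps -> 133.16 kbps (2 dp)

133.16


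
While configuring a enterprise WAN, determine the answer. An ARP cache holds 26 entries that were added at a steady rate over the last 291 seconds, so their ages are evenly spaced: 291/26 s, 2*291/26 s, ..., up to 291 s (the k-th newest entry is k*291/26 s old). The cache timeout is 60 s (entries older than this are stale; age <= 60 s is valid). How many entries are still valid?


Ages are k * 291/26 s for k = 1..26 (spacing = 11.1923 s).
Entry k is valid iff k * 291/26 <= 60 iff k <= 26 * 60 / 291 = 5.3608
n_valid = floor(5.3608) = 5
(n_stale = 26 - 5 = 21)

5


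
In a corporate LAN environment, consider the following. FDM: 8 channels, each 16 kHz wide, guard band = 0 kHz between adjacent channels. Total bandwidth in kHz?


Given: 8 channels, 16 kHz each, guard = 0 kHz
Channel bandwidth = 8 * 16 = 128 kHz
Guard bands = 7 gaps * 0 kHz = 0 kHz
Total = 128 + 0 = 128 kHz

128


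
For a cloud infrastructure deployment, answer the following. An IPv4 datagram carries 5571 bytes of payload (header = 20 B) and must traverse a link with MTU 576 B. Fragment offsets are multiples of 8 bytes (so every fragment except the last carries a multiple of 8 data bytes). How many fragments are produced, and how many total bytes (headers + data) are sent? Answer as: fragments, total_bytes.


Max data per non-final fragment = floor((MTU - header)/8)*8 = floor((576 - 20)/8)*8 = floor(556/8)*8 = 552 B
Final fragment needs no 8-byte alignment: it can carry up to MTU - header = 556 B
Non-final fragments needed = ceil((payload - 556) / 552) = ceil(5015/552) = ceil(9.0851) = 10
Number of fragments = 10 + 1 = 11
Fragment sizes (data): 10 * 552 B + 51 B (last, 51 <= 556 OK)
Total bytes sent = payload + n_frags * header = 5571 + 11*20 = 5571 + 220 = 5791 B

11, 5791


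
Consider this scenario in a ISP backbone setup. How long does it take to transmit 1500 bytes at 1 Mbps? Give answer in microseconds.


Given: packet = 1500 bytes, bandwidth = 1 Mbps
Packet in bits = 1500 * 8 = 12000 bits
Bandwidth = 1 * 10^6 = 1000000 bps
Time = 12000 / 1000000 seconds
Time in us = 12000 * 10^6 / 1000000 = 12000

12000


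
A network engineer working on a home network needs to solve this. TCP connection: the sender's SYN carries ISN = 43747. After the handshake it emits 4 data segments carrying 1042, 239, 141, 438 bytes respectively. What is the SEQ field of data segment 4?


The SYN occupies sequence number ISN = 43747, so the first data byte is ISN + 1 = 43748.
SEQ of data segment i = (ISN + 1) + sum of payload sizes of segments 1..i-1.
Segment 1: SEQ = 43748, payload = 1042 bytes
Segment 2: SEQ = 44790, payload = 239 bytes
Segment 3: SEQ = 45029, payload = 141 bytes
Segment 4: SEQ = 45170, payload = 438 bytes
SEQ of segment 4 = 43748 + 1042 + 239 + 141 = 45170

45170


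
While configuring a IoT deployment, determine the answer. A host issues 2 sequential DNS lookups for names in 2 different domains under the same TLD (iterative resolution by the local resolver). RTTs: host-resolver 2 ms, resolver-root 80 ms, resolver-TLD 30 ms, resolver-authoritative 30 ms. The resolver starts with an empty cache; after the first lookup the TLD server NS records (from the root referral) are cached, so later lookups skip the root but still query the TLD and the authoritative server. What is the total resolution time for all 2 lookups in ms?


Lookup 1 (cold cache): local + root + TLD + auth = 2 + 80 + 30 + 30 = 142 ms
Lookups 2..2 (TLD NS cached -> skip root; new domain -> still ask TLD and auth): local + TLD + auth = 2 + 30 + 30 = 62 ms each
Remaining 1 lookups: 1 * 62 = 62 ms
Total = 142 + 62 = 204 ms

204


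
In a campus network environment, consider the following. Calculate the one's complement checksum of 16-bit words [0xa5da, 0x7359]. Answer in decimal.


Given words: [0xa5da, 0x7359]
Step 1: Sum all words
Raw sum = 42458 + 29529 = 71987
Step 2: Fold carry: (6451 + 1) = 6452
One's complement = ~6452 & 0xFFFF = 59083

59083


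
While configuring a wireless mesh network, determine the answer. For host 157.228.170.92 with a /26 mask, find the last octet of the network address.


Given: IP = 157.228.170.92, prefix = /26
Subnet mask = 255.255.255.192
Last octet of IP: 92
Last octet of mask: 192
Network last octet = 92 AND 192 = 64

64


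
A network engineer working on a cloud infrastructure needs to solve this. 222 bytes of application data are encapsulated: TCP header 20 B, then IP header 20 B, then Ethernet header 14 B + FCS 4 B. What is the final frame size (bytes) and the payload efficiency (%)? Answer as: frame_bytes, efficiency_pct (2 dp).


TCP segment = 222 + 20 = 242 B
IP packet = 242 + 20 = 262 B
Ethernet frame = 262 + 14 + 4 = 280 B
Efficiency = app / frame = 222 / 280 = 0.792857 = 79.2857% -> 79.29% (2 dp)

280, 79.29


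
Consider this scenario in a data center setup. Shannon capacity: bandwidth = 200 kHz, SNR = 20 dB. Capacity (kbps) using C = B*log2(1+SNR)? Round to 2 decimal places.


Given: B = 200 kHz, SNR = 20 dB
SNR linear = 10^(20/10) = 100
1 + SNR = 101
log2(101) = 6.6582114828
C = 200 * 1000 * 6.6582114828 = 1331642.2966 bps
C = 1331.642297 kbps -> 1331.64 kbps (2 dp)

1331.64


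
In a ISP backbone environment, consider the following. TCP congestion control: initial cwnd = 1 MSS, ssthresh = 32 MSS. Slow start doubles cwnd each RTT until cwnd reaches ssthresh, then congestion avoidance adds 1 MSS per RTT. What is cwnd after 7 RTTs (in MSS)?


RTT 0: cwnd = 1 MSS (initial)
RTT 1: cwnd = 2 MSS (slow start, doubled)
RTT 2: cwnd = 4 MSS (slow start, doubled)
RTT 3: cwnd = 8 MSS (slow start, doubled)
RTT 4: cwnd = 16 MSS (slow start, doubled)
RTT 5: cwnd = 32 MSS (slow start, doubled)
RTT 6: cwnd = 33 MSS (congestion avoidance, +1)
RTT 7: cwnd = 34 MSS (congestion avoidance, +1)

34


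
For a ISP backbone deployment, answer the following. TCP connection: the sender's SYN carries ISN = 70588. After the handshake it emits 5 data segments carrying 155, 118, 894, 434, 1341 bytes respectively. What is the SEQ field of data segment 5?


The SYN occupies sequence number ISN = 70588, so the first data byte is ISN + 1 = 70589.
SEQ of data segment i = (ISN + 1) + sum of payload sizes of segments 1..i-1.
Segment 1: SEQ = 70589, payload = 155 bytes
Segment 2: SEQ = 70744, payload = 118 bytes
Segment 3: SEQ = 70862, payload = 894 bytes
Segment 4: SEQ = 71756, payload = 434 bytes
Segment 5: SEQ = 72190, payload = 1341 bytes
SEQ of segment 5 = 70589 + 155 + 118 + 894 + 434 = 72190

72190


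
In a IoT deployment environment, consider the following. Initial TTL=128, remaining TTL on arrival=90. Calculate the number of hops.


Given: initial TTL = 128, received TTL = 90
Hops = initial TTL - received TTL
Hops = 128 - 90 = 38

38


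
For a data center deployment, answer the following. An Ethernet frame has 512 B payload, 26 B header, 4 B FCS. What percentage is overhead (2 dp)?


Given: payload = 512 B, header = 26 B, trailer = 4 B
Overhead bytes = header + trailer = 26 + 4 = 30
Total frame = payload + overhead = 512 + 30 = 542
Overhead % = 30 / 542 * 100 = 5.5351% -> 5.54% (2 dp)

5.54


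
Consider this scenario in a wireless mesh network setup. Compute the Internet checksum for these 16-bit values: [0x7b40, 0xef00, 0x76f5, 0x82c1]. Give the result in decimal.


Given words: [0x7b40, 0xef00, 0x76f5, 0x82c1]
Step 1: Sum all words
Raw sum = 31552 + 61184 + 30453 + 33473 = 156662
Step 2: Fold carry: (25590 + 2) = 25592
One's complement = ~25592 & 0xFFFF = 39943

39943


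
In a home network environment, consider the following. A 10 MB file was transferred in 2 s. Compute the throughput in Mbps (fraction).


Given: file = 10 MB, time = 2 s
File in Mb = 10 * 8 = 80 Mb
Throughput = 80 / 2 Mbps
Throughput = 40 Mbps

40


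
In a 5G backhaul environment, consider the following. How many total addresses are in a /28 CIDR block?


Given: CIDR prefix /28
Host bits = 32 - 28 = 4
Total addresses = 2^4 = 16

16


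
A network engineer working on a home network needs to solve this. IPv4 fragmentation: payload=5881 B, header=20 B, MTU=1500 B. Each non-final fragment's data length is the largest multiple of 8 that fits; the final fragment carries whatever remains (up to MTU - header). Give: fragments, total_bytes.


Max data per non-final fragment = floor((MTU - header)/8)*8 = floor((1500 - 20)/8)*8 = floor(1480/8)*8 = 1480 B
Final fragment needs no 8-byte alignment: it can carry up to MTU - header = 1480 B
Non-final fragments needed = ceil((payload - 1480) / 1480) = ceil(4401/1480) = ceil(2.9736) = 3
Number of fragments = 3 + 1 = 4
Fragment sizes (data): 3 * 1480 B + 1441 B (last, 1441 <= 1480 OK)
Total bytes sent = payload + n_frags * header = 5881 + 4*20 = 5881 + 80 = 5961 B

4, 5961


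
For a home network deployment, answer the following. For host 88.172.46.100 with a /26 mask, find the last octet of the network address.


Given: IP = 88.172.46.100, prefix = /26
Subnet mask = 255.255.255.192
Last octet of IP: 100
Last octet of mask: 192
Network last octet = 100 AND 192 = 64

64


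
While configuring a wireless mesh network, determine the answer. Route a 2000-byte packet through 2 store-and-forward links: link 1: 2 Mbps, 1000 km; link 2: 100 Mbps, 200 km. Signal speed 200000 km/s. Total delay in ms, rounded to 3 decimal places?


Packet = 2000 bytes = 16000 bits. Store-and-forward: sum (t_trans + t_prop) per link.
Link 1: t_trans = 16000/(2*10^6) s = 8.0000 ms; t_prop = 1000/200000 s = 5.0000 ms; subtotal = 13.0000 ms
Link 2: t_trans = 16000/(100*10^6) s = 0.1600 ms; t_prop = 200/200000 s = 1.0000 ms; subtotal = 1.1600 ms
End-to-end = 13.0000 + 1.1600 = 14.1600 ms -> 14.160 ms (3 dp)

14.160


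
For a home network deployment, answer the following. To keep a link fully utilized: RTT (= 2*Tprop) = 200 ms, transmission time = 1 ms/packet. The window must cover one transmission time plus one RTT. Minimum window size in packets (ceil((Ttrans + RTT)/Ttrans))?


Given: Ttrans = 1 ms, RTT = 200 ms (= 2 * Tprop, Tprop = 100 ms)
Time until first ACK returns = Ttrans + RTT = 1 + 200 = 201 ms
Need W * Ttrans >= Ttrans + RTT  ->  W >= (Ttrans + RTT) / Ttrans
(Ttrans + RTT) / Ttrans = 201 / 1 = 201
W_min = ceil(201) = 201

201


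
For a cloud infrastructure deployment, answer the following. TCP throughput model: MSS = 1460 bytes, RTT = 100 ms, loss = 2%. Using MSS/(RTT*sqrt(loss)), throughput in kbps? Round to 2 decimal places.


Given: MSS = 1460 bytes, RTT = 100 ms, loss = 2%
RTT in seconds = 100 / 1000 = 0.1
Loss rate = 2% = 0.02
sqrt(loss) = sqrt(0.02) = 0.141421356237
Throughput (bytes/s) = 1460 / (0.1 * 0.141421356237) = 103237.5901
Throughput (kbps) = 103237.5901 * 8 / 1000 = 825.900720 -> 825.90 kbps (2 dp)

825.90


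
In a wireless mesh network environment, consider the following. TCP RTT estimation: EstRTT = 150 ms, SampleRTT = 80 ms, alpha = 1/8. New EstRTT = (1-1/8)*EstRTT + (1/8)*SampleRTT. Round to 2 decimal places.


Given: EstRTT = 150 ms, SampleRTT = 80 ms, alpha = 1/8
New EstRTT = (1 - alpha) * EstRTT + alpha * SampleRTT
(7/8) * 150 = 131.25
(1/8) * 80 = 10
New EstRTT = 131.25 + 10 = 141.25 ms -> 141.25 ms (2 dp)

141.25


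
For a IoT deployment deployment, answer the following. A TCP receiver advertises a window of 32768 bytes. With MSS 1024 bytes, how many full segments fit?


Given: RWND = 32768 bytes, MSS = 1024 bytes
Full segments = floor(RWND / MSS)
Full segments = floor(32768 / 1024)
Full segments = floor(32.0) = 32

32


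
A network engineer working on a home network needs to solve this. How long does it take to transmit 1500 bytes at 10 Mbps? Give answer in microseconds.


Given: packet = 1500 bytes, bandwidth = 10 Mbps
Packet in bits = 1500 * 8 = 12000 bits
Bandwidth = 10 * 10^6 = 10000000 bps
Time = 12000 / 10000000 seconds
Time in us = 12000 * 10^6 / 10000000 = 1200

1200


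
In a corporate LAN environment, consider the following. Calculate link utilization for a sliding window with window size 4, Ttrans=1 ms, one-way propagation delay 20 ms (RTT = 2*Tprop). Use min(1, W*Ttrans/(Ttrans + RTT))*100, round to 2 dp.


Given: W = 4, Ttrans = 1 ms, RTT = 40 ms (= 2 * Tprop, Tprop = 20 ms)
Cycle time = Ttrans + RTT = 1 + 40 = 41 ms (first packet sent until its ACK returns)
W * Ttrans = 4 * 1 = 4 ms of sending per cycle
W * Ttrans / (Ttrans + RTT) = 4 / 41 = 0.097561
U = min(1, 0.097561) = 0.097561
U% = 9.76%

9.76


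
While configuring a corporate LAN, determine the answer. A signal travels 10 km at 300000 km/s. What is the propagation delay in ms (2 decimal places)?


Given: distance = 10 km, speed = 300000 km/s
Delay = distance / speed = 10 / 300000 seconds
Delay in ms = 10 * 1000 / 300000
Delay = 0.0333 ms
Rounded to 2 dp = 0.03 ms

0.03


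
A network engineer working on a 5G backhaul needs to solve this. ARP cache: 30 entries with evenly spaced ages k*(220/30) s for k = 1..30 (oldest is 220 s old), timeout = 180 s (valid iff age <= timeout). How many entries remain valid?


Ages are k * 220/30 s for k = 1..30 (spacing = 7.3333 s).
Entry k is valid iff k * 220/30 <= 180 iff k <= 30 * 180 / 220 = 24.5455
n_valid = floor(24.5455) = 24
(n_stale = 30 - 24 = 6)

24


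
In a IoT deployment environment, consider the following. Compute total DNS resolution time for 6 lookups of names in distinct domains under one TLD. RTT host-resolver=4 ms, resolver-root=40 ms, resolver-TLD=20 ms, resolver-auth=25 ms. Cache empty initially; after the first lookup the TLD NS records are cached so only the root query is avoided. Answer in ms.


Lookup 1 (cold cache): local + root + TLD + auth = 4 + 40 + 20 + 25 = 89 ms
Lookups 2..6 (TLD NS cached -> skip root; new domain -> still ask TLD and auth): local + TLD + auth = 4 + 20 + 25 = 49 ms each
Remaining 5 lookups: 5 * 49 = 245 ms
Total = 89 + 245 = 334 ms

334


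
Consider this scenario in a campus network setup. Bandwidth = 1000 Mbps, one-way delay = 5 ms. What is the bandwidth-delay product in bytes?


Given: bandwidth = 1000 Mbps, delay = 5 ms
BDP in bits = 1000 * 10^6 * 5 / 1000
BDP in bits = 5000000
BDP in bytes = 5000000 / 8 = 625000

625000


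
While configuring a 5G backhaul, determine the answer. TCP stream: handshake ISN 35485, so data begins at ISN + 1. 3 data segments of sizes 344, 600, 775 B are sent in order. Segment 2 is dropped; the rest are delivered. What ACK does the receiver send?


SYN uses sequence number 35485; first data byte = ISN + 1 = 35486.
Segment 1: SEQ = 35486, len = 344 B, covers [35486, 35829]
Segment 2: SEQ = 35830, len = 600 B, covers [35830, 36429] [LOST]
Segment 3: SEQ = 36430, len = 775 B, covers [36430, 37204]
In-order data received: bytes [35486, 35829] (segments 1..1).
Segment 2 missing -> gap begins at byte 35830; later segments buffered out of order.
Cumulative ACK = next expected in-order byte = 35486 + 344 = 35830

35830


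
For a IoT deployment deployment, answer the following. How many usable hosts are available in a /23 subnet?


Given: subnet mask /23
Host bits = 32 - 23 = 9
Total addresses = 2^9 = 512
Usable hosts = 512 - 2 (network + broadcast) = 510

510


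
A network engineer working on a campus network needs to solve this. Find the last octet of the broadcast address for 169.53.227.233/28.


Given: IP = 169.53.227.233, prefix = /28
Host bits = 32 - 28 = 4
Network last octet = 233 AND mask = 224
Host part size = 2^4 - 1 = 15
Broadcast last octet = 224 OR 15 = 239

239


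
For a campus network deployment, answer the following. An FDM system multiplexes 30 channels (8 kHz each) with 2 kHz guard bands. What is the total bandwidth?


Given: 30 channels, 8 kHz each, guard = 2 kHz
Channel bandwidth = 30 * 8 = 240 kHz
Guard bands = 29 gaps * 2 kHz = 58 kHz
Total = 240 + 58 = 298 kHz

298


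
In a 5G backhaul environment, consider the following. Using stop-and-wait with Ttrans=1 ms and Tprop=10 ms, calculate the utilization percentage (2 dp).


Given: Ttrans = 1 ms, Tprop = 10 ms
RTT = 2 * Tprop = 2 * 10 = 20 ms
U = Ttrans / (Ttrans + RTT)
U = 1 / (1 + 20)
U = 1 / 21 = 0.047619
U% = 4.76%

4.76


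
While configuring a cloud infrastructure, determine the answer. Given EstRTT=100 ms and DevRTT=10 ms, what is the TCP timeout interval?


Given: EstRTT = 100 ms, DevRTT = 10 ms
Timeout = EstRTT + 4 * DevRTT
4 * DevRTT = 4 * 10 = 40
Timeout = 100 + 40 = 140 ms

140


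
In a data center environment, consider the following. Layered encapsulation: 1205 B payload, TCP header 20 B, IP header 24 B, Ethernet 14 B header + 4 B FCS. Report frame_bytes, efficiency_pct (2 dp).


TCP segment = 1205 + 20 = 1225 B
IP packet = 1225 + 24 = 1249 B
Ethernet frame = 1249 + 14 + 4 = 1267 B
Efficiency = app / frame = 1205 / 1267 = 0.951066 = 95.1066% -> 95.11% (2 dp)

1267, 95.11


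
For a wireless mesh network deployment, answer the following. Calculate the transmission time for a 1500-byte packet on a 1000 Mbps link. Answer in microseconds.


Given: packet = 1500 bytes, bandwidth = 1000 Mbps
Packet in bits = 1500 * 8 = 12000 bits
Bandwidth = 1000 * 10^6 = 1000000000 bps
Time = 12000 / 1000000000 seconds
Time in us = 12000 * 10^6 / 1000000000 = 12

12


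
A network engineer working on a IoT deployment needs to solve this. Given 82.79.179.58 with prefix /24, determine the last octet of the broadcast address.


Given: IP = 82.79.179.58, prefix = /24
Host bits = 32 - 24 = 8
Network last octet = 58 AND mask = 0
Host part size = 2^8 - 1 = 255
Broadcast last octet = 0 OR 255 = 255

255


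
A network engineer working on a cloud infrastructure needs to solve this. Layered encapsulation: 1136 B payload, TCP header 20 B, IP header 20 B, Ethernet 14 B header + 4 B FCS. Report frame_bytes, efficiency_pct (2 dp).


TCP segment = 1136 + 20 = 1156 B
IP packet = 1156 + 20 = 1176 B
Ethernet frame = 1176 + 14 + 4 = 1194 B
Efficiency = app / frame = 1136 / 1194 = 0.951424 = 95.1424% -> 95.14% (2 dp)

1194, 95.14


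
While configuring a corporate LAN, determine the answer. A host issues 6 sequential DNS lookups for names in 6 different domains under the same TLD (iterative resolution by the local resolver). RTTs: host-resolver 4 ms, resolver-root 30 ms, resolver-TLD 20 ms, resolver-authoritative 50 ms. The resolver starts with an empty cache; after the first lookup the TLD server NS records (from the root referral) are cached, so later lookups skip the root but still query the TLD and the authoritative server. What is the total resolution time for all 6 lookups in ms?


Lookup 1 (cold cache): local + root + TLD + auth = 4 + 30 + 20 + 50 = 104 ms
Lookups 2..6 (TLD NS cached -> skip root; new domain -> still ask TLD and auth): local + TLD + auth = 4 + 20 + 50 = 74 ms each
Remaining 5 lookups: 5 * 74 = 370 ms
Total = 104 + 370 = 474 ms

474


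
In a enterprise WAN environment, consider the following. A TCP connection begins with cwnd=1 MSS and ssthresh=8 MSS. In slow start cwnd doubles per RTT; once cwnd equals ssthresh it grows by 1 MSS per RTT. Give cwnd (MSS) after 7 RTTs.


RTT 0: cwnd = 1 MSS (initial)
RTT 1: cwnd = 2 MSS (slow start, doubled)
RTT 2: cwnd = 4 MSS (slow start, doubled)
RTT 3: cwnd = 8 MSS (slow start, doubled)
RTT 4: cwnd = 9 MSS (congestion avoidance, +1)
RTT 5: cwnd = 10 MSS (congestion avoidance, +1)
RTT 6: cwnd = 11 MSS (congestion avoidance, +1)
RTT 7: cwnd = 12 MSS (congestion avoidance, +1)

12


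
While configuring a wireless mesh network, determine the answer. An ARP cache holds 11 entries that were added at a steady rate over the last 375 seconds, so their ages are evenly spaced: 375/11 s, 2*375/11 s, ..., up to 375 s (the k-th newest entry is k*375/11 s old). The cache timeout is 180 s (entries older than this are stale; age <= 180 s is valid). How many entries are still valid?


Ages are k * 375/11 s for k = 1..11 (spacing = 34.0909 s).
Entry k is valid iff k * 375/11 <= 180 iff k <= 11 * 180 / 375 = 5.2800
n_valid = floor(5.2800) = 5
(n_stale = 11 - 5 = 6)

5


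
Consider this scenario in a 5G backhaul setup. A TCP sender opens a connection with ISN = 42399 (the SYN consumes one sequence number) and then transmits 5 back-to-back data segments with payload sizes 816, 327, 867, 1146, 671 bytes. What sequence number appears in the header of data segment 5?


The SYN occupies sequence number ISN = 42399, so the first data byte is ISN + 1 = 42400.
SEQ of data segment i = (ISN + 1) + sum of payload sizes of segments 1..i-1.
Segment 1: SEQ = 42400, payload = 816 bytes
Segment 2: SEQ = 43216, payload = 327 bytes
Segment 3: SEQ = 43543, payload = 867 bytes
Segment 4: SEQ = 44410, payload = 1146 bytes
Segment 5: SEQ = 45556, payload = 671 bytes
SEQ of segment 5 = 42400 + 816 + 327 + 867 + 1146 = 45556

45556


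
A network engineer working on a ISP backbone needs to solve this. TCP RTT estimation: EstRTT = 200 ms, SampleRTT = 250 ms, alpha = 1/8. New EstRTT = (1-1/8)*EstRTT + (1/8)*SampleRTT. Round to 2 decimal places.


Given: EstRTT = 200 ms, SampleRTT = 250 ms, alpha = 1/8
New EstRTT = (1 - alpha) * EstRTT + alpha * SampleRTT
(7/8) * 200 = 175
(1/8) * 250 = 31.25
New EstRTT = 175 + 31.25 = 206.25 ms -> 206.25 ms (2 dp)

206.25


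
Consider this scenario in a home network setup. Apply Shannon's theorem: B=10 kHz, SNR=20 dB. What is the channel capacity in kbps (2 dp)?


Given: B = 10 kHz, SNR = 20 dB
SNR linear = 10^(20/10) = 100
1 + SNR = 101
log2(101) = 6.6582114828
C = 10 * 1000 * 6.6582114828 = 66582.1148 bps
C = 66.582115 kbps -> 66.58 kbps (2 dp)

66.58


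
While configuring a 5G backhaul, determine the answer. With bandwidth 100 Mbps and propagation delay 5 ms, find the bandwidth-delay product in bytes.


Given: bandwidth = 100 Mbps, delay = 5 ms
BDP in bits = 100 * 10^6 * 5 / 1000
BDP in bits = 500000
BDP in bytes = 500000 / 8 = 62500

62500


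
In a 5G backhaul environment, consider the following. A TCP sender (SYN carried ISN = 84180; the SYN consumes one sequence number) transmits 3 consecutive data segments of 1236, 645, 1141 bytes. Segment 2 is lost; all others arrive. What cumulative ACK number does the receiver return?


SYN uses sequence number 84180; first data byte = ISN + 1 = 84181.
Segment 1: SEQ = 84181, len = 1236 B, covers [84181, 85416]
Segment 2: SEQ = 85417, len = 645 B, covers [85417, 86061] [LOST]
Segment 3: SEQ = 86062, len = 1141 B, covers [86062, 87202]
In-order data received: bytes [84181, 85416] (segments 1..1).
Segment 2 missing -> gap begins at byte 85417; later segments buffered out of order.
Cumulative ACK = next expected in-order byte = 84181 + 1236 = 85417

85417


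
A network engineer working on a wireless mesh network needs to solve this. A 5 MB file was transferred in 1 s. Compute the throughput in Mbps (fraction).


Given: file = 5 MB, time = 1 s
File in Mb = 5 * 8 = 40 Mb
Throughput = 40 / 1 Mbps
Throughput = 40 Mbps

40


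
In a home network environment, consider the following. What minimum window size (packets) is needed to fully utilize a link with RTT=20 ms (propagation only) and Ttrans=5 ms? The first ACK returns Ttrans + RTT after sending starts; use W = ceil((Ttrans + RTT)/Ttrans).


Given: Ttrans = 5 ms, RTT = 20 ms (= 2 * Tprop, Tprop = 10 ms)
Time until first ACK returns = Ttrans + RTT = 5 + 20 = 25 ms
Need W * Ttrans >= Ttrans + RTT  ->  W >= (Ttrans + RTT) / Ttrans
(Ttrans + RTT) / Ttrans = 25 / 5 = 5
W_min = ceil(5) = 5

5


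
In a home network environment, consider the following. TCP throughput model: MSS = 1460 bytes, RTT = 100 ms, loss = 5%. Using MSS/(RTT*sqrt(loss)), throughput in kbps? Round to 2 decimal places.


Given: MSS = 1460 bytes, RTT = 100 ms, loss = 5%
RTT in seconds = 100 / 1000 = 0.1
Loss rate = 5% = 0.05
sqrt(loss) = sqrt(0.05) = 0.223606797750
Throughput (bytes/s) = 1460 / (0.1 * 0.223606797750) = 65293.1849
Throughput (kbps) = 65293.1849 * 8 / 1000 = 522.345480 -> 522.35 kbps (2 dp)

522.35


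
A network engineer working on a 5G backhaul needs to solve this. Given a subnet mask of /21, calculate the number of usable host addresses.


Given: subnet mask /21
Host bits = 32 - 21 = 11
Total addresses = 2^11 = 2048
Usable hosts = 2048 - 2 (network + broadcast) = 2046

2046


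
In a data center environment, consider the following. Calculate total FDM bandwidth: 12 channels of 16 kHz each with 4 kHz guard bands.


Given: 12 channels, 16 kHz each, guard = 4 kHz
Channel bandwidth = 12 * 16 = 192 kHz
Guard bands = 11 gaps * 4 kHz = 44 kHz
Total = 192 + 44 = 236 kHz

236


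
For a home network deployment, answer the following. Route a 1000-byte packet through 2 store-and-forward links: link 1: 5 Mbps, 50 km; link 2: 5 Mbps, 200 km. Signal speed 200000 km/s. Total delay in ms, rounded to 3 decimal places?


Packet = 1000 bytes = 8000 bits. Store-and-forward: sum (t_trans + t_prop) per link.
Link 1: t_trans = 8000/(5*10^6) s = 1.6000 ms; t_prop = 50/200000 s = 0.2500 ms; subtotal = 1.8500 ms
Link 2: t_trans = 8000/(5*10^6) s = 1.6000 ms; t_prop = 200/200000 s = 1.0000 ms; subtotal = 2.6000 ms
End-to-end = 1.8500 + 2.6000 = 4.4500 ms -> 4.450 ms (3 dp)

4.450


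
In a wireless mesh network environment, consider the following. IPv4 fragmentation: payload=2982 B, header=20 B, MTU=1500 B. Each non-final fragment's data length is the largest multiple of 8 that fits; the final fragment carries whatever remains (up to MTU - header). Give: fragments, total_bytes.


Max data per non-final fragment = floor((MTU - header)/8)*8 = floor((1500 - 20)/8)*8 = floor(1480/8)*8 = 1480 B
Final fragment needs no 8-byte alignment: it can carry up to MTU - header = 1480 B
Non-final fragments needed = ceil((payload - 1480) / 1480) = ceil(1502/1480) = ceil(1.0149) = 2
Number of fragments = 2 + 1 = 3
Fragment sizes (data): 2 * 1480 B + 22 B (last, 22 <= 1480 OK)
Total bytes sent = payload + n_frags * header = 2982 + 3*20 = 2982 + 60 = 3042 B

3, 3042


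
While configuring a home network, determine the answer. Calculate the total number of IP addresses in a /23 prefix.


Given: CIDR prefix /23
Host bits = 32 - 23 = 9
Total addresses = 2^9 = 512

512


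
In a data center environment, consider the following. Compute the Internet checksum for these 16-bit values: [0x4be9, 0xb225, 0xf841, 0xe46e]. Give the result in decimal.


Given words: [0x4be9, 0xb225, 0xf841, 0xe46e]
Step 1: Sum all words
Raw sum = 19433 + 45605 + 63553 + 58478 = 187069
Step 2: Fold carry: (55997 + 2) = 55999
One's complement = ~55999 & 0xFFFF = 9536

9536


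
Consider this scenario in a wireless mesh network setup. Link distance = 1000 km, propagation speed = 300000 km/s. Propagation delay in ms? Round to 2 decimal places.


Given: distance = 1000 km, speed = 300000 km/s
Delay = distance / speed = 1000 / 300000 seconds
Delay in ms = 1000 * 1000 / 300000
Delay = 3.3333 ms
Rounded to 2 dp = 3.33 ms

3.33


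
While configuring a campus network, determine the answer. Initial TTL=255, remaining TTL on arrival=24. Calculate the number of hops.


Given: initial TTL = 255, received TTL = 24
Hops = initial TTL - received TTL
Hops = 255 - 24 = 231

231


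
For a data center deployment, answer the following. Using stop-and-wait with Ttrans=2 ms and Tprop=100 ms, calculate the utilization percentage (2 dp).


Given: Ttrans = 2 ms, Tprop = 100 ms
RTT = 2 * Tprop = 2 * 100 = 200 ms
U = Ttrans / (Ttrans + RTT)
U = 2 / (2 + 200)
U = 2 / 202 = 0.009901
U% = 0.99%

0.99


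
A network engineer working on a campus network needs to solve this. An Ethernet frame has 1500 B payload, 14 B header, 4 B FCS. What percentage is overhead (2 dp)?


Given: payload = 1500 B, header = 14 B, trailer = 4 B
Overhead bytes = header + trailer = 14 + 4 = 18
Total frame = payload + overhead = 1500 + 18 = 1518
Overhead % = 18 / 1518 * 100 = 1.1858% -> 1.19% (2 dp)

1.19


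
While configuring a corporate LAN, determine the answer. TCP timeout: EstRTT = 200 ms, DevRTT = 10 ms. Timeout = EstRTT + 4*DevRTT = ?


Given: EstRTT = 200 ms, DevRTT = 10 ms
Timeout = EstRTT + 4 * DevRTT
4 * DevRTT = 4 * 10 = 40
Timeout = 200 + 40 = 240 ms

240


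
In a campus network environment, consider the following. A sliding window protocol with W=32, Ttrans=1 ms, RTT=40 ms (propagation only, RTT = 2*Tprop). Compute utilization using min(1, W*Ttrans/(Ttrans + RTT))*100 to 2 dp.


Given: W = 32, Ttrans = 1 ms, RTT = 40 ms (= 2 * Tprop, Tprop = 20 ms)
Cycle time = Ttrans + RTT = 1 + 40 = 41 ms (first packet sent until its ACK returns)
W * Ttrans = 32 * 1 = 32 ms of sending per cycle
W * Ttrans / (Ttrans + RTT) = 32 / 41 = 0.780488
U = min(1, 0.780488) = 0.780488
U% = 78.05%

78.05


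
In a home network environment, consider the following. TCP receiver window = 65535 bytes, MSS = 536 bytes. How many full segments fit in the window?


Given: RWND = 65535 bytes, MSS = 536 bytes
Full segments = floor(RWND / MSS)
Full segments = floor(65535 / 536)
Full segments = floor(122.2668) = 122

122


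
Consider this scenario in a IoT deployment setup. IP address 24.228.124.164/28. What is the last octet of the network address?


Given: IP = 24.228.124.164, prefix = /28
Subnet mask = 255.255.255.240
Last octet of IP: 164
Last octet of mask: 240
Network last octet = 164 AND 240 = 160

160


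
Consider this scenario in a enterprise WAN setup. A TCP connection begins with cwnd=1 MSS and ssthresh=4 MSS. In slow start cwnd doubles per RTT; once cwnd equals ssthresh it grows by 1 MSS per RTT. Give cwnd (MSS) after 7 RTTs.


RTT 0: cwnd = 1 MSS (initial)
RTT 1: cwnd = 2 MSS (slow start, doubled)
RTT 2: cwnd = 4 MSS (slow start, doubled)
RTT 3: cwnd = 5 MSS (congestion avoidance, +1)
RTT 4: cwnd = 6 MSS (congestion avoidance, +1)
RTT 5: cwnd = 7 MSS (congestion avoidance, +1)
RTT 6: cwnd = 8 MSS (congestion avoidance, +1)
RTT 7: cwnd = 9 MSS (congestion avoidance, +1)

9


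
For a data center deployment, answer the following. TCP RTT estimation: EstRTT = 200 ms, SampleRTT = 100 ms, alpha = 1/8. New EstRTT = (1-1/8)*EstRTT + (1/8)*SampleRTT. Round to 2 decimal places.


Given: EstRTT = 200 ms, SampleRTT = 100 ms, alpha = 1/8
New EstRTT = (1 - alpha) * EstRTT + alpha * SampleRTT
(7/8) * 200 = 175
(1/8) * 100 = 12.5
New EstRTT = 175 + 12.5 = 187.5 ms -> 187.50 ms (2 dp)

187.50


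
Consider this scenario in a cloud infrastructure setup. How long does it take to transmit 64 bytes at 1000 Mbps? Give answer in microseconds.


Given: packet = 64 bytes, bandwidth = 1000 Mbps
Packet in bits = 64 * 8 = 512 bits
Bandwidth = 1000 * 10^6 = 1000000000 bps
Time = 512 / 1000000000 seconds
Time in us = 512 * 10^6 / 1000000000 = 0.512

0.512


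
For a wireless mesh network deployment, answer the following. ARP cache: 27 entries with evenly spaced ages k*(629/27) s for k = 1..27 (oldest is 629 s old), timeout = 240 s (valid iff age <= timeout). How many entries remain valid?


Ages are k * 629/27 s for k = 1..27 (spacing = 23.2963 s).
Entry k is valid iff k * 629/27 <= 240 iff k <= 27 * 240 / 629 = 10.3021
n_valid = floor(10.3021) = 10
(n_stale = 27 - 10 = 17)

10


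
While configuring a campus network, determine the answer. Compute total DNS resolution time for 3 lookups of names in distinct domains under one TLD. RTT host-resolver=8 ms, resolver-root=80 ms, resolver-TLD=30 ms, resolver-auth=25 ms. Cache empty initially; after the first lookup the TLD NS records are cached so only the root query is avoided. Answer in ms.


Lookup 1 (cold cache): local + root + TLD + auth = 8 + 80 + 30 + 25 = 143 ms
Lookups 2..3 (TLD NS cached -> skip root; new domain -> still ask TLD and auth): local + TLD + auth = 8 + 30 + 25 = 63 ms each
Remaining 2 lookups: 2 * 63 = 126 ms
Total = 143 + 126 = 269 ms

269


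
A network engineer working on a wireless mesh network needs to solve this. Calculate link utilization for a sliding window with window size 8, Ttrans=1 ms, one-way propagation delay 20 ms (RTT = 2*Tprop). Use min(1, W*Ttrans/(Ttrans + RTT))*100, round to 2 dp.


Given: W = 8, Ttrans = 1 ms, RTT = 40 ms (= 2 * Tprop, Tprop = 20 ms)
Cycle time = Ttrans + RTT = 1 + 40 = 41 ms (first packet sent until its ACK returns)
W * Ttrans = 8 * 1 = 8 ms of sending per cycle
W * Ttrans / (Ttrans + RTT) = 8 / 41 = 0.195122
U = min(1, 0.195122) = 0.195122
U% = 19.51%

19.51


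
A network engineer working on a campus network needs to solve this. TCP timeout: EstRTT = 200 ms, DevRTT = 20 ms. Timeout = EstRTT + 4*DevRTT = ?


Given: EstRTT = 200 ms, DevRTT = 20 ms
Timeout = EstRTT + 4 * DevRTT
4 * DevRTT = 4 * 20 = 80
Timeout = 200 + 80 = 280 ms

280


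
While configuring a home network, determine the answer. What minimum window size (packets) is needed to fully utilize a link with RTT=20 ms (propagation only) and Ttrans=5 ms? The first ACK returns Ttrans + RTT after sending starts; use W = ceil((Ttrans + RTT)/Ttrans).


Given: Ttrans = 5 ms, RTT = 20 ms (= 2 * Tprop, Tprop = 10 ms)
Time until first ACK returns = Ttrans + RTT = 5 + 20 = 25 ms
Need W * Ttrans >= Ttrans + RTT  ->  W >= (Ttrans + RTT) / Ttrans
(Ttrans + RTT) / Ttrans = 25 / 5 = 5
W_min = ceil(5) = 5

5


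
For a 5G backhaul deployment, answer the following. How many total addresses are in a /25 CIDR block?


Given: CIDR prefix /25
Host bits = 32 - 25 = 7
Total addresses = 2^7 = 128

128


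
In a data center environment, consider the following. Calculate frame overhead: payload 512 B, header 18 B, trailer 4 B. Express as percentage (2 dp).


Given: payload = 512 B, header = 18 B, trailer = 4 B
Overhead bytes = header + trailer = 18 + 4 = 22
Total frame = payload + overhead = 512 + 22 = 534
Overhead % = 22 / 534 * 100 = 4.1199% -> 4.12% (2 dp)

4.12


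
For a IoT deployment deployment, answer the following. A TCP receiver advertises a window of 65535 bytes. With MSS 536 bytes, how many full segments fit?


Given: RWND = 65535 bytes, MSS = 536 bytes
Full segments = floor(RWND / MSS)
Full segments = floor(65535 / 536)
Full segments = floor(122.2668) = 122

122


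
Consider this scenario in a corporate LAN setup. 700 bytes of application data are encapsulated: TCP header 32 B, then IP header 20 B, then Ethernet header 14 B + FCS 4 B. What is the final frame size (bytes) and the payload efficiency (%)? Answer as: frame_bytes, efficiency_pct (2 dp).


TCP segment = 700 + 32 = 732 B
IP packet = 732 + 20 = 752 B
Ethernet frame = 752 + 14 + 4 = 770 B
Efficiency = app / frame = 700 / 770 = 0.909091 = 90.9091% -> 90.91% (2 dp)

770, 90.91


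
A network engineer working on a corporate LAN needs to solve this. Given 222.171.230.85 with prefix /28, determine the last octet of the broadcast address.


Given: IP = 222.171.230.85, prefix = /28
Host bits = 32 - 28 = 4
Network last octet = 85 AND mask = 80
Host part size = 2^4 - 1 = 15
Broadcast last octet = 80 OR 15 = 95

95


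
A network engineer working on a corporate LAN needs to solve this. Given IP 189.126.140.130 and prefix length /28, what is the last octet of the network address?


Given: IP = 189.126.140.130, prefix = /28
Subnet mask = 255.255.255.240
Last octet of IP: 130
Last octet of mask: 240
Network last octet = 130 AND 240 = 128

128


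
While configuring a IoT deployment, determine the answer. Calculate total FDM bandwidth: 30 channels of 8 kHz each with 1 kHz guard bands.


Given: 30 channels, 8 kHz each, guard = 1 kHz
Channel bandwidth = 30 * 8 = 240 kHz
Guard bands = 29 gaps * 1 kHz = 29 kHz
Total = 240 + 29 = 269 kHz

269


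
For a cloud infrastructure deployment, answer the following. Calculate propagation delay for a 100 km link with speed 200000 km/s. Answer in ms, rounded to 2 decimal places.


Given: distance = 100 km, speed = 200000 km/s
Delay = distance / speed = 100 / 200000 seconds
Delay in ms = 100 * 1000 / 200000
Delay = 0.5000 ms
Rounded to 2 dp = 0.50 ms

0.50


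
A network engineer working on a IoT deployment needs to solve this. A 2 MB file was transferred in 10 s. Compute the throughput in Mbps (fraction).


Given: file = 2 MB, time = 10 s
File in Mb = 2 * 8 = 16 Mb
Throughput = 16 / 10 Mbps
Throughput = 8/5 Mbps

8/5


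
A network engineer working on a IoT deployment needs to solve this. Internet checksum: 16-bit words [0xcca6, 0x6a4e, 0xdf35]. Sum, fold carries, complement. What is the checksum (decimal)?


Given words: [0xcca6, 0x6a4e, 0xdf35]
Step 1: Sum all words
Raw sum = 52390 + 27214 + 57141 = 136745
Step 2: Fold carry: (5673 + 2) = 5675
One's complement = ~5675 & 0xFFFF = 59860

59860
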